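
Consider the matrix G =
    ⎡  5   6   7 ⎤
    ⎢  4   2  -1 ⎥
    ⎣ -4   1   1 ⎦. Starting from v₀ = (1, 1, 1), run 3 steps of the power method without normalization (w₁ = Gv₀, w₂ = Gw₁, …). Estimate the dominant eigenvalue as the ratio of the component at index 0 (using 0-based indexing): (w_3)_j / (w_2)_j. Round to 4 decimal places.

w1 = Gv₀ = (18, 5, -2)
w2 = Gw1 = (106, 84, -69)
w3 = Gw2 = (551, 661, -409)
Ratio at component: 551 / 106 = 5.1981

5.1981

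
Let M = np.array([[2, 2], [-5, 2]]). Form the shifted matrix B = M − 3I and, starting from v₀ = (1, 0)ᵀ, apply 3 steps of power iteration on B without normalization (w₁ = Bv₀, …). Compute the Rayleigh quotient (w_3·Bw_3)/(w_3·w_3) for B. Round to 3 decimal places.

-2.474

B = M − 3I has rows (-1, 2); (-5, -1)
w1 = Bv₀ = ((-1)·1 + 2·0; (-5)·1 + (-1)·0) = (-1, -5)
w2 = Bw1 = ((-1)·(-1) + 2·(-5); (-5)·(-1) + (-1)·(-5)) = (-9, 10)
w3 = Bw2 = (29, 35)
Bw3 = (41, -180)
w3·Bw3 = -5111; w3·w3 = 2066; μ ≈ -5111/2066 = -2.474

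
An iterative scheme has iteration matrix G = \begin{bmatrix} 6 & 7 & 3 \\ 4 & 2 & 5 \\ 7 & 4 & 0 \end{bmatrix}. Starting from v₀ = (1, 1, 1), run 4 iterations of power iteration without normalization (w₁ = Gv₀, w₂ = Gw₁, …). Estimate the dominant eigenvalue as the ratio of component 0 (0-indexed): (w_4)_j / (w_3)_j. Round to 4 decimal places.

w1 = Gv₀ = (6·1 + 7·1 + 3·1; 4·1 + 2·1 + 5·1; 7·1 + 4·1 + 0·1) = (16, 11, 11)
w2 = Gw1 = (6·16 + 7·11 + 3·11; 4·16 + 2·11 + 5·11; 7·16 + 4·11 + 0·11) = (206, 141, 156)
w3 = Gw2 = (2691, 1886, 2006)
w4 = Gw3 = (35366, 24566, 26381)
Ratio at component: 35366 / 2691 = 13.1423

λ ≈ 13.1423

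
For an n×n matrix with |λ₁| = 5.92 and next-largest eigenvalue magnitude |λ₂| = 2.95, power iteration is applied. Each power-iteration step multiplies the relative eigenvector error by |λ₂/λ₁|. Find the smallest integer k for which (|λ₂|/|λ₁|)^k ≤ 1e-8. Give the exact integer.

|λ₂/λ₁| = 2.95/5.92 = 0.49831
Need k ≥ ln(1e-8) / ln(0.49831) = -18.4207 / -0.6965 ≈ 26.446
Smallest integer k satisfying the bound: 27

27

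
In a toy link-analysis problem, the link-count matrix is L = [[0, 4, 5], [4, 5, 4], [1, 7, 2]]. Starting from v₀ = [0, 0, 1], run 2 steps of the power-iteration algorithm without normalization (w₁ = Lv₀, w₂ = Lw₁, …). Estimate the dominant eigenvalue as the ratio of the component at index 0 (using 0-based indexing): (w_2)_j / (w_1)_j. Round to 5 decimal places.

5.20000

w1 = Lv₀ = (0·0 + 4·0 + 5·1; 4·0 + 5·0 + 4·1; 1·0 + 7·0 + 2·1) = (5, 4, 2)
w2 = Lw1 = (0·5 + 4·4 + 5·2; 4·5 + 5·4 + 4·2; 1·5 + 7·4 + 2·2) = (26, 48, 37)
Ratio at component: 26 / 5 = 5.20000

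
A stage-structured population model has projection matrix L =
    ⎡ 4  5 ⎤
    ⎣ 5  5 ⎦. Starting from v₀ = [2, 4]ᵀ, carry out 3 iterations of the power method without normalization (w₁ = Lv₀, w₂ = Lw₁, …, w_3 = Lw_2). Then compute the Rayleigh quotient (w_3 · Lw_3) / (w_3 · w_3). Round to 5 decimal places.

w1 = Lv₀ = (4·2 + 5·4; 5·2 + 5·4) = (28, 30)
w2 = Lw1 = (4·28 + 5·30; 5·28 + 5·30) = (262, 290)
w3 = Lw2 = (2498, 2760)
Lw3 = (23792, 26290)
w3·Lw3 = 2498·23792 + 2760·26290 = 131992816; w3·w3 = 2498·2498 + 2760·2760 = 13857604
λ ≈ 131992816/13857604 = 9.52494

λ ≈ 9.52494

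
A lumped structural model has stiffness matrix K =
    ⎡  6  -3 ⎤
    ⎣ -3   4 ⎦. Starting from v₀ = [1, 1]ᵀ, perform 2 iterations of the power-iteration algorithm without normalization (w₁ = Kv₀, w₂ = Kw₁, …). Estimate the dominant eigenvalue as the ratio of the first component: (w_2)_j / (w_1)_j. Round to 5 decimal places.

λ ≈ 5.00000

w1 = Kv₀ = (6·1 + (-3)·1; (-3)·1 + 4·1) = (3, 1)
w2 = Kw1 = (6·3 + (-3)·1; (-3)·3 + 4·1) = (15, -5)
Ratio at component: 15 / 3 = 5.00000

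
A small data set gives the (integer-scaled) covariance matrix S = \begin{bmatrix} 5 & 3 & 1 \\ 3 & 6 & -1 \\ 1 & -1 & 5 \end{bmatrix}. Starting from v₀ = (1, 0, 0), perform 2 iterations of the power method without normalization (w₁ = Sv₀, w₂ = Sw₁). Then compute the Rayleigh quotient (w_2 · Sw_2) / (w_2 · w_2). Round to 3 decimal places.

8.388

w1 = Sv₀ = (5, 3, 1)
w2 = Sw1 = (35, 32, 7)
Sw2 = (278, 290, 38)
w2·Sw2 = 35·278 + 32·290 + 7·38 = 19276; w2·w2 = 35·35 + 32·32 + 7·7 = 2298
λ ≈ 19276/2298 = 8.388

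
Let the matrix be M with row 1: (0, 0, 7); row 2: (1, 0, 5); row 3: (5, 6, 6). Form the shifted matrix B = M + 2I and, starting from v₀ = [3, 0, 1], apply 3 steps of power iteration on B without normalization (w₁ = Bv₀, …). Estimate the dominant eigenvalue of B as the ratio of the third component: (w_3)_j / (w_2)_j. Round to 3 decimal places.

B = M + 2I has rows (2, 0, 7); (1, 2, 5); (5, 6, 8)
w1 = Bv₀ = (13, 8, 23)
w2 = Bw1 = (187, 144, 297)
w3 = Bw2 = (2453, 1960, 4175)
Ratio: 4175/297 = 14.057

14.057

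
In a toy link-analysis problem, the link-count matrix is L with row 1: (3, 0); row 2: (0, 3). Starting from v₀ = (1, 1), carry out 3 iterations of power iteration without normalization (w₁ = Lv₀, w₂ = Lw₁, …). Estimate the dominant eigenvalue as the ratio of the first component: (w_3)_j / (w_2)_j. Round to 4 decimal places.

w1 = Lv₀ = (3·1 + 0·1; 0·1 + 3·1) = (3, 3)
w2 = Lw1 = (3·3 + 0·3; 0·3 + 3·3) = (9, 9)
w3 = Lw2 = (27, 27)
Ratio at component: 27 / 9 = 3.0000

λ ≈ 3.0000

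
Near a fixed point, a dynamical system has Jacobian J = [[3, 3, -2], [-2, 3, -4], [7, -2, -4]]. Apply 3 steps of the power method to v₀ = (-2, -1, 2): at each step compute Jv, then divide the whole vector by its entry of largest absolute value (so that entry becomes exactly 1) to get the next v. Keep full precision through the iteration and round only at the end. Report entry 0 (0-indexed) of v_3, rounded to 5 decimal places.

Jv0 = (-13.000000, -7.000000, -20.000000); divide by -20.000000 → v1 = (0.650000, 0.350000, 1.000000)
Jv1 = (1.000000, -4.250000, -0.150000); divide by -4.250000 → v2 = (-0.235294, 1.000000, 0.035294)
Jv2 = (2.223529, 3.329412, -3.788235); divide by -3.788235 → v3 = (-0.586957, -0.878882, 1.000000)
Requested entry of v3: 189/-322 = -0.58696

-0.58696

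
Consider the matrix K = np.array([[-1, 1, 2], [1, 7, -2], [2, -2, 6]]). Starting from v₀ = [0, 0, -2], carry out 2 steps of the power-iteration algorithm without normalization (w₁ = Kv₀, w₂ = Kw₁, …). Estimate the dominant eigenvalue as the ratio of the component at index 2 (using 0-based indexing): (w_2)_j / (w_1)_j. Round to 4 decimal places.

λ ≈ 7.3333

w1 = Kv₀ = (-4, 4, -12)
w2 = Kw1 = (-16, 48, -88)
Ratio at component: -88 / -12 = 7.3333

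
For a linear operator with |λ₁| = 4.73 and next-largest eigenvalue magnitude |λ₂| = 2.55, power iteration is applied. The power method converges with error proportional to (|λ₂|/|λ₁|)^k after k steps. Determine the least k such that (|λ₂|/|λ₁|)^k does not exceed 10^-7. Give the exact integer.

27

|λ₂/λ₁| = 2.55/4.73 = 0.53911
Need k ≥ ln(10^-7) / ln(0.53911) = -16.1181 / -0.6178 ≈ 26.088
Smallest integer k satisfying the bound: 27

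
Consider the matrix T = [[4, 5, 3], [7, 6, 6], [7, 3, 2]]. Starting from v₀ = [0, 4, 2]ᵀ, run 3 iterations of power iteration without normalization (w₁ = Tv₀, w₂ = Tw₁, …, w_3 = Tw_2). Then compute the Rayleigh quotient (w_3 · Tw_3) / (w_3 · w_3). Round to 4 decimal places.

w1 = Tv₀ = (26, 36, 16)
w2 = Tw1 = (332, 494, 322)
w3 = Tw2 = (4764, 7220, 4450)
Tw3 = (68506, 103368, 63908)
w3·Tw3 = 4764·68506 + 7220·103368 + 4450·63908 = 1357070144; w3·w3 = 4764·4764 + 7220·7220 + 4450·4450 = 94626596
λ ≈ 1357070144/94626596 = 14.3413

14.3413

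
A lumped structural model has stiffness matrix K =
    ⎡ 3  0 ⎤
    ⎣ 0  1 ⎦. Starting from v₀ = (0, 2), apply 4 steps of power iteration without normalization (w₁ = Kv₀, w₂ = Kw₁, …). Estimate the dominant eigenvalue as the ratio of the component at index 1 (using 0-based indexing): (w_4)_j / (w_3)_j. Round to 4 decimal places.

λ ≈ 1.0000

w1 = Kv₀ = (0, 2)
w2 = Kw1 = (0, 2)
w3 = Kw2 = (0, 2)
w4 = Kw3 = (0, 2)
Ratio at component: 2 / 2 = 1.0000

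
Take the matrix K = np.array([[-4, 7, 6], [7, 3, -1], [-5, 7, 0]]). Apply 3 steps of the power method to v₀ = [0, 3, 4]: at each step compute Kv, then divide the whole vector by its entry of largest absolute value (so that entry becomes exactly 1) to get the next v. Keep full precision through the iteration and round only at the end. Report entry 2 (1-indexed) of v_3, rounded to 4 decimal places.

Kv0 = (45.00000, 5.00000, 21.00000); divide by 45.00000 → v1 = (1.00000, 0.11111, 0.46667)
Kv1 = (-0.42222, 6.86667, -4.22222); divide by 6.86667 → v2 = (-0.06149, 1.00000, -0.61489)
Kv2 = (3.55663, 3.18447, 7.30744); divide by 7.30744 → v3 = (0.48671, 0.43578, 1.00000)
Requested entry of v3: 984/2258 = 0.4358

0.4358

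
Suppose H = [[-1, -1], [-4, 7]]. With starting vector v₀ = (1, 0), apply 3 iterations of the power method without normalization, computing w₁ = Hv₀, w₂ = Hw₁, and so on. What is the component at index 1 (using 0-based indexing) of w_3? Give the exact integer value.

w1 = Hv₀ = (-1, -4)
w2 = Hw1 = (5, -24)
w3 = Hw2 = (19, -188)
The requested component of w3 is -188.

-188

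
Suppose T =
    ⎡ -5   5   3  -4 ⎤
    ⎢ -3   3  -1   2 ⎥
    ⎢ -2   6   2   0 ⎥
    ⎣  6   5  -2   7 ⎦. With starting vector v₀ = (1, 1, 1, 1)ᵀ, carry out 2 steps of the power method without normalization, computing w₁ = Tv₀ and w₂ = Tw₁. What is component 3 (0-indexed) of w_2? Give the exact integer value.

w1 = Tv₀ = ((-5)·1 + 5·1 + 3·1 + (-4)·1; (-3)·1 + 3·1 + (-1)·1 + 2·1; (-2)·1 + 6·1 + 2·1 + 0·1; 6·1 + 5·1 + (-2)·1 + 7·1) = (-1, 1, 6, 16)
w2 = Tw1 = ((-5)·(-1) + 5·1 + 3·6 + (-4)·16; (-3)·(-1) + 3·1 + (-1)·6 + 2·16; (-2)·(-1) + 6·1 + 2·6 + 0·16; 6·(-1) + 5·1 + (-2)·6 + 7·16) = (-36, 32, 20, 99)
The requested component of w2 is 99.

99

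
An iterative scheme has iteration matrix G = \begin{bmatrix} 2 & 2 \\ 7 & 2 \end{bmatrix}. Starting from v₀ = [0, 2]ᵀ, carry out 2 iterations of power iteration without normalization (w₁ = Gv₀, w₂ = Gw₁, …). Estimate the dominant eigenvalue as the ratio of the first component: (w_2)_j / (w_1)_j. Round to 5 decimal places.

w1 = Gv₀ = (4, 4)
w2 = Gw1 = (16, 36)
Ratio at component: 16 / 4 = 4.00000

λ ≈ 4.00000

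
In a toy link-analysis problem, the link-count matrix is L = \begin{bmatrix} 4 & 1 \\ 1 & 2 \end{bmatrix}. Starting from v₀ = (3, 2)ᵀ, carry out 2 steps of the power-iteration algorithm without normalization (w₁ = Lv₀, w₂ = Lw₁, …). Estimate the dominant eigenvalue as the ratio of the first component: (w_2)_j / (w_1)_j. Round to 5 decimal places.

4.50000

w1 = Lv₀ = (14, 7)
w2 = Lw1 = (63, 28)
Ratio at component: 63 / 14 = 4.50000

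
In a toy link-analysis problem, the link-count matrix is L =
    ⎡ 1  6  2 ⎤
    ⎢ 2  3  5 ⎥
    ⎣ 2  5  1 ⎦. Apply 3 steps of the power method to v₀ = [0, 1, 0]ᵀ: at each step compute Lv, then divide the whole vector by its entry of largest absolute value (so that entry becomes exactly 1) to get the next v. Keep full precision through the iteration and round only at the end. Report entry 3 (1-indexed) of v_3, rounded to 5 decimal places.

Lv0 = (6.000000, 3.000000, 5.000000); divide by 6.000000 → v1 = (1.000000, 0.500000, 0.833333)
Lv1 = (5.666667, 7.666667, 5.333333); divide by 7.666667 → v2 = (0.739130, 1.000000, 0.695652)
Lv2 = (8.130435, 7.956522, 7.173913); divide by 8.130435 → v3 = (1.000000, 0.978610, 0.882353)
Requested entry of v3: 330/374 = 0.88235

0.88235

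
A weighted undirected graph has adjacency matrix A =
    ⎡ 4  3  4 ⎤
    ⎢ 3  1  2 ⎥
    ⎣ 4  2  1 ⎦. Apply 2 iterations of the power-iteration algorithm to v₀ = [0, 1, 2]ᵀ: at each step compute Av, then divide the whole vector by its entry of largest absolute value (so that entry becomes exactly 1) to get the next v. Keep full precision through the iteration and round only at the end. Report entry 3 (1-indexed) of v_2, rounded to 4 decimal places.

Av0 = (11.00000, 5.00000, 4.00000); divide by 11.00000 → v1 = (1.00000, 0.45455, 0.36364)
Av1 = (6.81818, 4.18182, 5.27273); divide by 6.81818 → v2 = (1.00000, 0.61333, 0.77333)
Requested entry of v2: 58/75 = 0.7733

0.7733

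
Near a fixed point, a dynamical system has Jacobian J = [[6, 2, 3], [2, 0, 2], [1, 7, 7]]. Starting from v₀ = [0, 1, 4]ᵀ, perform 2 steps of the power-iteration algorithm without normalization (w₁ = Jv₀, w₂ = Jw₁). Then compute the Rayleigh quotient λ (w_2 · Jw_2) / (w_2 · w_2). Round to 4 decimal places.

w1 = Jv₀ = (14, 8, 35)
w2 = Jw1 = (205, 98, 315)
Jw2 = (2371, 1040, 3096)
w2·Jw2 = 205·2371 + 98·1040 + 315·3096 = 1563215; w2·w2 = 205·205 + 98·98 + 315·315 = 150854
λ ≈ 1563215/150854 = 10.3624

λ ≈ 10.3624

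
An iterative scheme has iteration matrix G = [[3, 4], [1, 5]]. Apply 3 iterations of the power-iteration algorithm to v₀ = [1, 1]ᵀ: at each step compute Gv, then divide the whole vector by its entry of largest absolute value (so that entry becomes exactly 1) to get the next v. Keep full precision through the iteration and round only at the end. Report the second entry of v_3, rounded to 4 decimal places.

Gv0 = (7.00000, 6.00000); divide by 7.00000 → v1 = (1.00000, 0.85714)
Gv1 = (6.42857, 5.28571); divide by 6.42857 → v2 = (1.00000, 0.82222)
Gv2 = (6.28889, 5.11111); divide by 6.28889 → v3 = (1.00000, 0.81272)
Requested entry of v3: 230/283 = 0.8127

0.8127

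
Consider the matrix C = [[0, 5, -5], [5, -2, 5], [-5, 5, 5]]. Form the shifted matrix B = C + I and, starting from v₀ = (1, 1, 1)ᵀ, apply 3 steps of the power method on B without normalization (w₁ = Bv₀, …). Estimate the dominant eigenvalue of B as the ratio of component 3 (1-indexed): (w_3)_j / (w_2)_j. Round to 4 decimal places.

B = C + I has rows (1, 5, -5); (5, -1, 5); (-5, 5, 6)
w1 = Bv₀ = (1, 9, 6)
w2 = Bw1 = (16, 26, 76)
w3 = Bw2 = (-234, 434, 506)
Ratio: 506/76 = 6.6579

μ ≈ 6.6579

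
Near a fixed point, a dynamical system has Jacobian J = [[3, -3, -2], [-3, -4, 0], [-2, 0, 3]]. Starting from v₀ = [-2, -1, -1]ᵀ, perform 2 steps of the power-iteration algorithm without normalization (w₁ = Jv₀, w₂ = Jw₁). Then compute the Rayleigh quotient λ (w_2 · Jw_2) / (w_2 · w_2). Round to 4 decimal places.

λ ≈ -3.3585

w1 = Jv₀ = (3·(-2) + (-3)·(-1) + (-2)·(-1); (-3)·(-2) + (-4)·(-1) + 0·(-1); (-2)·(-2) + 0·(-1) + 3·(-1)) = (-1, 10, 1)
w2 = Jw1 = (3·(-1) + (-3)·10 + (-2)·1; (-3)·(-1) + (-4)·10 + 0·1; (-2)·(-1) + 0·10 + 3·1) = (-35, -37, 5)
Jw2 = (-4, 253, 85)
w2·Jw2 = (-35)·(-4) + (-37)·253 + 5·85 = -8796; w2·w2 = (-35)·(-35) + (-37)·(-37) + 5·5 = 2619
λ ≈ -8796/2619 = -3.3585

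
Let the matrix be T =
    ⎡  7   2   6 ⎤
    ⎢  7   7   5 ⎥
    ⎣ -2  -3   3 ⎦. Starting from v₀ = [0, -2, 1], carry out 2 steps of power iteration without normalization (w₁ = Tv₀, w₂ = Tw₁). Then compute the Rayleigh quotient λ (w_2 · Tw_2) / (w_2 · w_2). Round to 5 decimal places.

6.56140

w1 = Tv₀ = (7·0 + 2·(-2) + 6·1; 7·0 + 7·(-2) + 5·1; (-2)·0 + (-3)·(-2) + 3·1) = (2, -9, 9)
w2 = Tw1 = (7·2 + 2·(-9) + 6·9; 7·2 + 7·(-9) + 5·9; (-2)·2 + (-3)·(-9) + 3·9) = (50, -4, 50)
Tw2 = (642, 572, 62)
w2·Tw2 = 50·642 + (-4)·572 + 50·62 = 32912; w2·w2 = 50·50 + (-4)·(-4) + 50·50 = 5016
λ ≈ 32912/5016 = 6.56140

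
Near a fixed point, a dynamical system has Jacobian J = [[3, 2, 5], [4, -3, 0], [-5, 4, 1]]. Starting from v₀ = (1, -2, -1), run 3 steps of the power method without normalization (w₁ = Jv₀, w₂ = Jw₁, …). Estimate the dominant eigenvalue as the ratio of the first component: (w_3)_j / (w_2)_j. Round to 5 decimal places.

0.47059

w1 = Jv₀ = (3·1 + 2·(-2) + 5·(-1); 4·1 + (-3)·(-2) + 0·(-1); (-5)·1 + 4·(-2) + 1·(-1)) = (-6, 10, -14)
w2 = Jw1 = (3·(-6) + 2·10 + 5·(-14); 4·(-6) + (-3)·10 + 0·(-14); (-5)·(-6) + 4·10 + 1·(-14)) = (-68, -54, 56)
w3 = Jw2 = (-32, -110, 180)
Ratio at component: -32 / -68 = 0.47059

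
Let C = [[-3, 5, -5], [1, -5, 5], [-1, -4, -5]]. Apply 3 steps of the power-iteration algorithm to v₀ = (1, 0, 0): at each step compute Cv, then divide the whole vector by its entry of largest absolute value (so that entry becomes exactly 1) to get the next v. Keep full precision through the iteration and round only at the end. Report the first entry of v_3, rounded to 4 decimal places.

1.0000

Cv0 = (-3.00000, 1.00000, -1.00000); divide by -3.00000 → v1 = (1.00000, -0.33333, 0.33333)
Cv1 = (-6.33333, 4.33333, -1.33333); divide by -6.33333 → v2 = (1.00000, -0.68421, 0.21053)
Cv2 = (-7.47368, 5.47368, 0.68421); divide by -7.47368 → v3 = (1.00000, -0.73239, -0.09155)
Requested entry of v3: -142/-142 = 1.0000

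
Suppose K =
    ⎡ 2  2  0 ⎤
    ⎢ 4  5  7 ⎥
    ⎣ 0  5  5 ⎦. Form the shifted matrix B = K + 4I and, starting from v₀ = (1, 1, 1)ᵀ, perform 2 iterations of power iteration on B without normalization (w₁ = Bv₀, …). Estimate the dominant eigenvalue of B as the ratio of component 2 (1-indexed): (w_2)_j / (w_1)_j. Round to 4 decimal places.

15.5000

B = K + 4I has rows (6, 2, 0); (4, 9, 7); (0, 5, 9)
w1 = Bv₀ = (8, 20, 14)
w2 = Bw1 = (88, 310, 226)
Ratio: 310/20 = 15.5000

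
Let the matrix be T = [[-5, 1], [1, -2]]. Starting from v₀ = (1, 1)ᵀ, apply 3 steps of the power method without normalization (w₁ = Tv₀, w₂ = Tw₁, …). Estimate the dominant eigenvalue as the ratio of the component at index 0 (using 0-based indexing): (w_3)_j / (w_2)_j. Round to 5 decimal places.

-5.10526

w1 = Tv₀ = (-4, -1)
w2 = Tw1 = (19, -2)
w3 = Tw2 = (-97, 23)
Ratio at component: -97 / 19 = -5.10526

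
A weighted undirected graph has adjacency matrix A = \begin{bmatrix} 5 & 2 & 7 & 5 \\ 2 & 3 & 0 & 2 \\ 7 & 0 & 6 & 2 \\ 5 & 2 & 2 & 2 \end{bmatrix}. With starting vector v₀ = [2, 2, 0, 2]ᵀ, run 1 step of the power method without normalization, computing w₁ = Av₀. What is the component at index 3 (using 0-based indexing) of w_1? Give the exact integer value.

18

w1 = Av₀ = (24, 14, 18, 18)
The requested component of w1 is 18.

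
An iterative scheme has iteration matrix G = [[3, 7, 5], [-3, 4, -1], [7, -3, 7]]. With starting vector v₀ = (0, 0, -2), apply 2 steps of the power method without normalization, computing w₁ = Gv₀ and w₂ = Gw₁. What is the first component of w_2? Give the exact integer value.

-86

w1 = Gv₀ = (-10, 2, -14)
w2 = Gw1 = (-86, 52, -174)
The requested component of w2 is -86.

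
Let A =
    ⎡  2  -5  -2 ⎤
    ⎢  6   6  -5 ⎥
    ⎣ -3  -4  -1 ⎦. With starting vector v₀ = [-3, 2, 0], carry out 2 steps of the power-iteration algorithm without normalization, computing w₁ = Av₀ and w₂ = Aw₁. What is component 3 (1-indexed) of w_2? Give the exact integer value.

w1 = Av₀ = (2·(-3) + (-5)·2 + (-2)·0; 6·(-3) + 6·2 + (-5)·0; (-3)·(-3) + (-4)·2 + (-1)·0) = (-16, -6, 1)
w2 = Aw1 = (2·(-16) + (-5)·(-6) + (-2)·1; 6·(-16) + 6·(-6) + (-5)·1; (-3)·(-16) + (-4)·(-6) + (-1)·1) = (-4, -137, 71)
The requested component of w2 is 71.

71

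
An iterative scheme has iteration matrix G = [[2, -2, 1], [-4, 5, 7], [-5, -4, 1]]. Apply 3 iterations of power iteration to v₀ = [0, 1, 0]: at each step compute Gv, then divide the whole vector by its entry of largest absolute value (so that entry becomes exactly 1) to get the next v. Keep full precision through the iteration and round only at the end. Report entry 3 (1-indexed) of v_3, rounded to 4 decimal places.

-0.9333

Gv0 = (-2.00000, 5.00000, -4.00000); divide by 5.00000 → v1 = (-0.40000, 1.00000, -0.80000)
Gv1 = (-3.60000, 1.00000, -2.80000); divide by -3.60000 → v2 = (1.00000, -0.27778, 0.77778)
Gv2 = (3.33333, 0.05556, -3.11111); divide by 3.33333 → v3 = (1.00000, 0.01667, -0.93333)
Requested entry of v3: 56/-60 = -0.9333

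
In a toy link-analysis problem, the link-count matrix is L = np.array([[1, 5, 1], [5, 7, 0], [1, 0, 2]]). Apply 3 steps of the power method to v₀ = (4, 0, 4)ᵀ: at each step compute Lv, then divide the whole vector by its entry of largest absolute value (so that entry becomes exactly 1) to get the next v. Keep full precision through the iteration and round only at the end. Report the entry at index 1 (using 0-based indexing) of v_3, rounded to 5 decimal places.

1.00000

Lv0 = (8.000000, 20.000000, 12.000000); divide by 20.000000 → v1 = (0.400000, 1.000000, 0.600000)
Lv1 = (6.000000, 9.000000, 1.600000); divide by 9.000000 → v2 = (0.666667, 1.000000, 0.177778)
Lv2 = (5.844444, 10.333333, 1.022222); divide by 10.333333 → v3 = (0.565591, 1.000000, 0.098925)
Requested entry of v3: 1860/1860 = 1.00000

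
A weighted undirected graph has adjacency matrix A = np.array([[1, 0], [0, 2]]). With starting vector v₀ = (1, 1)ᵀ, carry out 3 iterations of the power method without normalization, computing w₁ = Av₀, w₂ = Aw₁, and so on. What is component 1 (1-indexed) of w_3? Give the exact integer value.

1

w1 = Av₀ = (1·1 + 0·1; 0·1 + 2·1) = (1, 2)
w2 = Aw1 = (1·1 + 0·2; 0·1 + 2·2) = (1, 4)
w3 = Aw2 = (1, 8)
The requested component of w3 is 1.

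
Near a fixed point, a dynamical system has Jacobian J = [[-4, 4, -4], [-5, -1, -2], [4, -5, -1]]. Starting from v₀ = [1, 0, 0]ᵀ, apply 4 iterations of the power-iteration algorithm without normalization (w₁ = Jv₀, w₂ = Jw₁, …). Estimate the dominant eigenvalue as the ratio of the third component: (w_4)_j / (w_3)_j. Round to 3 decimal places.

w1 = Jv₀ = ((-4)·1 + 4·0 + (-4)·0; (-5)·1 + (-1)·0 + (-2)·0; 4·1 + (-5)·0 + (-1)·0) = (-4, -5, 4)
w2 = Jw1 = ((-4)·(-4) + 4·(-5) + (-4)·4; (-5)·(-4) + (-1)·(-5) + (-2)·4; 4·(-4) + (-5)·(-5) + (-1)·4) = (-20, 17, 5)
w3 = Jw2 = (128, 73, -170)
w4 = Jw3 = (460, -373, 317)
Ratio at component: 317 / -170 = -1.865

λ ≈ -1.865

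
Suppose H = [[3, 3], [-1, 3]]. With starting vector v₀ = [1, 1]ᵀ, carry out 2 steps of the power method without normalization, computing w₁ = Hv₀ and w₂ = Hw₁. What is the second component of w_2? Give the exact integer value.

0

w1 = Hv₀ = (3·1 + 3·1; (-1)·1 + 3·1) = (6, 2)
w2 = Hw1 = (3·6 + 3·2; (-1)·6 + 3·2) = (24, 0)
The requested component of w2 is 0.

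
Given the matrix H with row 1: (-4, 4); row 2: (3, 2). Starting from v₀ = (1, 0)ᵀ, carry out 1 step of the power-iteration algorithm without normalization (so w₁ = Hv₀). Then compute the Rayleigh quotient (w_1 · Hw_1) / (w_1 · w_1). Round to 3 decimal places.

λ ≈ -5.200

w1 = Hv₀ = (-4, 3)
Hw1 = (28, -6)
w1·Hw1 = (-4)·28 + 3·(-6) = -130; w1·w1 = (-4)·(-4) + 3·3 = 25
λ ≈ -130/25 = -5.200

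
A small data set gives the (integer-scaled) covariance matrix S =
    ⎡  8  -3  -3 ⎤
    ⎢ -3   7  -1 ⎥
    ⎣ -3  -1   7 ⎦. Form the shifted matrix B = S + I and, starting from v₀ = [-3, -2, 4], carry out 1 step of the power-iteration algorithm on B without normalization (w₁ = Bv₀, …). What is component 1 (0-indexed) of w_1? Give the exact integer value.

-11

B = S + I has rows (9, -3, -3); (-3, 8, -1); (-3, -1, 8)
w1 = Bv₀ = (-33, -11, 43)
Requested component of w1: -11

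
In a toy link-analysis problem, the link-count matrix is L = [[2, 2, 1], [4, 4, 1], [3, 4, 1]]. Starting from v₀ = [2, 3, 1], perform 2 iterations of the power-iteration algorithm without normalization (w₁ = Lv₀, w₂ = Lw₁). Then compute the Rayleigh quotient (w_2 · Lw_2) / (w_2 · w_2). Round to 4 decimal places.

λ ≈ 7.1717

w1 = Lv₀ = (11, 21, 19)
w2 = Lw1 = (83, 147, 136)
Lw2 = (596, 1056, 973)
w2·Lw2 = 83·596 + 147·1056 + 136·973 = 337028; w2·w2 = 83·83 + 147·147 + 136·136 = 46994
λ ≈ 337028/46994 = 7.1717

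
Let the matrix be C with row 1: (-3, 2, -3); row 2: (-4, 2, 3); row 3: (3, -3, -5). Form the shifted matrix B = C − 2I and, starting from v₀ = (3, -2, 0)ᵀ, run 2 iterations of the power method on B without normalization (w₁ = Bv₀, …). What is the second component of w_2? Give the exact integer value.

121

B = C − 2I has rows (-5, 2, -3); (-4, 0, 3); (3, -3, -7)
w1 = Bv₀ = ((-5)·3 + 2·(-2) + (-3)·0; (-4)·3 + 0·(-2) + 3·0; 3·3 + (-3)·(-2) + (-7)·0) = (-19, -12, 15)
w2 = Bw1 = ((-5)·(-19) + 2·(-12) + (-3)·15; (-4)·(-19) + 0·(-12) + 3·15; 3·(-19) + (-3)·(-12) + (-7)·15) = (26, 121, -126)
Requested component of w2: 121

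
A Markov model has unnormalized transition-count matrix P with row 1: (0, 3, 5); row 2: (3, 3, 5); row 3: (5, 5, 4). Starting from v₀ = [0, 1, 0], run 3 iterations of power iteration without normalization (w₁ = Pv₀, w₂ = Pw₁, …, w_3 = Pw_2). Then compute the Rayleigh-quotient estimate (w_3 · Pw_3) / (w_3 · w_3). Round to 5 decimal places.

λ ≈ 11.41588

w1 = Pv₀ = (0·0 + 3·1 + 5·0; 3·0 + 3·1 + 5·0; 5·0 + 5·1 + 4·0) = (3, 3, 5)
w2 = Pw1 = (0·3 + 3·3 + 5·5; 3·3 + 3·3 + 5·5; 5·3 + 5·3 + 4·5) = (34, 43, 50)
w3 = Pw2 = (379, 481, 585)
Pw3 = (4368, 5505, 6640)
w3·Pw3 = 379·4368 + 481·5505 + 585·6640 = 8187777; w3·w3 = 379·379 + 481·481 + 585·585 = 717227
λ ≈ 8187777/717227 = 11.41588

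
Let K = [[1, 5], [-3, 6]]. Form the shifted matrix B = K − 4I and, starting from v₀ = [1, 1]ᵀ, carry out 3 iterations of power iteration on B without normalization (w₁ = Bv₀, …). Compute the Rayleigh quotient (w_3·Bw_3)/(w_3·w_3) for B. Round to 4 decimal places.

μ ≈ 0.5710

B = K − 4I has rows (-3, 5); (-3, 2)
w1 = Bv₀ = ((-3)·1 + 5·1; (-3)·1 + 2·1) = (2, -1)
w2 = Bw1 = ((-3)·2 + 5·(-1); (-3)·2 + 2·(-1)) = (-11, -8)
w3 = Bw2 = (-7, 17)
Bw3 = (106, 55)
w3·Bw3 = 193; w3·w3 = 338; μ ≈ 193/338 = 0.5710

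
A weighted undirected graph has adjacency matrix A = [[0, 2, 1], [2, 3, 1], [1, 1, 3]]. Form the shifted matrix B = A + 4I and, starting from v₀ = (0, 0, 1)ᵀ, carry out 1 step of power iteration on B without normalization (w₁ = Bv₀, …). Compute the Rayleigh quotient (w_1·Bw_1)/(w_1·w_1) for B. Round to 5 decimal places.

B = A + 4I has rows (4, 2, 1); (2, 7, 1); (1, 1, 7)
w1 = Bv₀ = (4·0 + 2·0 + 1·1; 2·0 + 7·0 + 1·1; 1·0 + 1·0 + 7·1) = (1, 1, 7)
Bw1 = (13, 16, 51)
w1·Bw1 = 386; w1·w1 = 51; μ ≈ 386/51 = 7.56863

μ ≈ 7.56863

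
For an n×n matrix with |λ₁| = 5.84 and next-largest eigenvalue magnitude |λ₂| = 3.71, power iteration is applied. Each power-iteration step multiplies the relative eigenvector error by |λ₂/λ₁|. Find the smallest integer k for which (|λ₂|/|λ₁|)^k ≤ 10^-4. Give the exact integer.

|λ₂/λ₁| = 3.71/5.84 = 0.63527
Need k ≥ ln(10^-4) / ln(0.63527) = -9.2103 / -0.4537 ≈ 20.301
Smallest integer k satisfying the bound: 21

21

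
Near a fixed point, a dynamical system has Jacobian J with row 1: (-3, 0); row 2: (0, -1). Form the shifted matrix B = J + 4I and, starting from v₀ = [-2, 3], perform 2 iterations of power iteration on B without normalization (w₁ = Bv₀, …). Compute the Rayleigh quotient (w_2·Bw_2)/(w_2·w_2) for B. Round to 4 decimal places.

B = J + 4I has rows (1, 0); (0, 3)
w1 = Bv₀ = (1·(-2) + 0·3; 0·(-2) + 3·3) = (-2, 9)
w2 = Bw1 = (1·(-2) + 0·9; 0·(-2) + 3·9) = (-2, 27)
Bw2 = (-2, 81)
w2·Bw2 = 2191; w2·w2 = 733; μ ≈ 2191/733 = 2.9891

2.9891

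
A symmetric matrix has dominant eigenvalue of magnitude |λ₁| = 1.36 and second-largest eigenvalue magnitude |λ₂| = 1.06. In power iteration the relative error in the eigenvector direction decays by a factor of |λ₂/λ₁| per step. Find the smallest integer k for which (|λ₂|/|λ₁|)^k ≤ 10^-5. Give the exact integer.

|λ₂/λ₁| = 1.06/1.36 = 0.77941
Need k ≥ ln(10^-5) / ln(0.77941) = -11.5129 / -0.2492 ≈ 46.197
Smallest integer k satisfying the bound: 47

47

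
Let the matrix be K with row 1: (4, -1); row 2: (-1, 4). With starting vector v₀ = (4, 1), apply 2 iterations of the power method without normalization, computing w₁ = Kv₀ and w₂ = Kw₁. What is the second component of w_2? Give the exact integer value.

-15

w1 = Kv₀ = (4·4 + (-1)·1; (-1)·4 + 4·1) = (15, 0)
w2 = Kw1 = (4·15 + (-1)·0; (-1)·15 + 4·0) = (60, -15)
The requested component of w2 is -15.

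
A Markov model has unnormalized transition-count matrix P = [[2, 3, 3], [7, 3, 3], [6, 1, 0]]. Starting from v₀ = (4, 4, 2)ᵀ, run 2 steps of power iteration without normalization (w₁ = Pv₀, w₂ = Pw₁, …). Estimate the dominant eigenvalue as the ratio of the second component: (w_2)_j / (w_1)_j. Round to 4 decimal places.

w1 = Pv₀ = (26, 46, 28)
w2 = Pw1 = (274, 404, 202)
Ratio at component: 404 / 46 = 8.7826

8.7826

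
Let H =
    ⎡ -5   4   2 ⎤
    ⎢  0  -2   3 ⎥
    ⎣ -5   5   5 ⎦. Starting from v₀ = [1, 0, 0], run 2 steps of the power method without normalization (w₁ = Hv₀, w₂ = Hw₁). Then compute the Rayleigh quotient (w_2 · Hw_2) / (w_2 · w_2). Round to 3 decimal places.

w1 = Hv₀ = ((-5)·1 + 4·0 + 2·0; 0·1 + (-2)·0 + 3·0; (-5)·1 + 5·0 + 5·0) = (-5, 0, -5)
w2 = Hw1 = ((-5)·(-5) + 4·0 + 2·(-5); 0·(-5) + (-2)·0 + 3·(-5); (-5)·(-5) + 5·0 + 5·(-5)) = (15, -15, 0)
Hw2 = (-135, 30, -150)
w2·Hw2 = 15·(-135) + (-15)·30 + 0·(-150) = -2475; w2·w2 = 15·15 + (-15)·(-15) + 0·0 = 450
λ ≈ -2475/450 = -5.500

λ ≈ -5.500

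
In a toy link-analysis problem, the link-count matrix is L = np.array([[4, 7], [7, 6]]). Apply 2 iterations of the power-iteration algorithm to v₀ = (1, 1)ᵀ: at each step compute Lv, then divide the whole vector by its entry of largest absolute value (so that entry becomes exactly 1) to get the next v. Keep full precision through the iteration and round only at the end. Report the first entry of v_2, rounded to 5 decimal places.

0.87097

Lv0 = (11.000000, 13.000000); divide by 13.000000 → v1 = (0.846154, 1.000000)
Lv1 = (10.384615, 11.923077); divide by 11.923077 → v2 = (0.870968, 1.000000)
Requested entry of v2: 135/155 = 0.87097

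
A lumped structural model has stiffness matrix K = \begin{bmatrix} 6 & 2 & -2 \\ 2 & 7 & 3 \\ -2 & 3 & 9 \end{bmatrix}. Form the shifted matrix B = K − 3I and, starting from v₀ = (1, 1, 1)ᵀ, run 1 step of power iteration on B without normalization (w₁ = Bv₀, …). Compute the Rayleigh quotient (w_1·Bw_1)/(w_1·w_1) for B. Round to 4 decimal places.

7.5324

B = K − 3I has rows (3, 2, -2); (2, 4, 3); (-2, 3, 6)
w1 = Bv₀ = (3·1 + 2·1 + (-2)·1; 2·1 + 4·1 + 3·1; (-2)·1 + 3·1 + 6·1) = (3, 9, 7)
Bw1 = (13, 63, 63)
w1·Bw1 = 1047; w1·w1 = 139; μ ≈ 1047/139 = 7.5324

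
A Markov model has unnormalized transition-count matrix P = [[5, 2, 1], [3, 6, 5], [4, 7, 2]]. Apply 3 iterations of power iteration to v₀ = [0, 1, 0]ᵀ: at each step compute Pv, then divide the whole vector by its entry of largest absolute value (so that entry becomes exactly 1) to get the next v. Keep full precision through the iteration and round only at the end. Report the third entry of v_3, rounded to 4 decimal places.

Pv0 = (2.00000, 6.00000, 7.00000); divide by 7.00000 → v1 = (0.28571, 0.85714, 1.00000)
Pv1 = (4.14286, 11.00000, 9.14286); divide by 11.00000 → v2 = (0.37662, 1.00000, 0.83117)
Pv2 = (4.71429, 11.28571, 10.16883); divide by 11.28571 → v3 = (0.41772, 1.00000, 0.90104)
Requested entry of v3: 783/869 = 0.9010

0.9010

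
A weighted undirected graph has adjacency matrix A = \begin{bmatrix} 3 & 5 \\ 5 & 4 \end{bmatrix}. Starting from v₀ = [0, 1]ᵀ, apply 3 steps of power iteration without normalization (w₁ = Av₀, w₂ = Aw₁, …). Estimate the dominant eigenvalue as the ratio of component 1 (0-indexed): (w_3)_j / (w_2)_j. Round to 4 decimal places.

w1 = Av₀ = (3·0 + 5·1; 5·0 + 4·1) = (5, 4)
w2 = Aw1 = (3·5 + 5·4; 5·5 + 4·4) = (35, 41)
w3 = Aw2 = (310, 339)
Ratio at component: 339 / 41 = 8.2683

λ ≈ 8.2683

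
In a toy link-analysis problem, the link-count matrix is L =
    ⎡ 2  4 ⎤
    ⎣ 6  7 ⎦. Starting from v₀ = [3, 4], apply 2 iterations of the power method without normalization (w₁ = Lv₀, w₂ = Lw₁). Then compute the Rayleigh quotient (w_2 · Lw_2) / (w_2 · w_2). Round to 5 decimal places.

10.00349

w1 = Lv₀ = (2·3 + 4·4; 6·3 + 7·4) = (22, 46)
w2 = Lw1 = (2·22 + 4·46; 6·22 + 7·46) = (228, 454)
Lw2 = (2272, 4546)
w2·Lw2 = 228·2272 + 454·4546 = 2581900; w2·w2 = 228·228 + 454·454 = 258100
λ ≈ 2581900/258100 = 10.00349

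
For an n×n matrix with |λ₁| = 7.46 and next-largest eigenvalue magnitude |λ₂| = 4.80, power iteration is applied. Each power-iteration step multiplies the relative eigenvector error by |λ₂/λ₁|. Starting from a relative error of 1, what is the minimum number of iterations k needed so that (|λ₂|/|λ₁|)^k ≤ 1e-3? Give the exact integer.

|λ₂/λ₁| = 4.80/7.46 = 0.64343
Need k ≥ ln(1e-3) / ln(0.64343) = -6.9078 / -0.4409 ≈ 15.666
Smallest integer k satisfying the bound: 16

16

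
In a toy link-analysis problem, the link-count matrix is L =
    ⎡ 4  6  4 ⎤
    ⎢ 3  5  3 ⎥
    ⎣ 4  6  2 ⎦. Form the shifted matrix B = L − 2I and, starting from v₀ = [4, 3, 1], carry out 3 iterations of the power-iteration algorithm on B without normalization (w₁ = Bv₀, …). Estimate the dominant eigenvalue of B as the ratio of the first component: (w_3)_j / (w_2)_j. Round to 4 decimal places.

μ ≈ 9.7647

B = L − 2I has rows (2, 6, 4); (3, 3, 3); (4, 6, 0)
w1 = Bv₀ = (2·4 + 6·3 + 4·1; 3·4 + 3·3 + 3·1; 4·4 + 6·3 + 0·1) = (30, 24, 34)
w2 = Bw1 = (2·30 + 6·24 + 4·34; 3·30 + 3·24 + 3·34; 4·30 + 6·24 + 0·34) = (340, 264, 264)
w3 = Bw2 = (3320, 2604, 2944)
Ratio: 3320/340 = 9.7647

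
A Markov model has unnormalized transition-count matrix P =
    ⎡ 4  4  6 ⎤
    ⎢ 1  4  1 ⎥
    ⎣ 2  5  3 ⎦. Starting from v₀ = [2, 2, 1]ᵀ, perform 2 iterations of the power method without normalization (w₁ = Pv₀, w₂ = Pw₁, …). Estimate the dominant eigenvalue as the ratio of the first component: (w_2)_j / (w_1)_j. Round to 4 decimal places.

w1 = Pv₀ = (4·2 + 4·2 + 6·1; 1·2 + 4·2 + 1·1; 2·2 + 5·2 + 3·1) = (22, 11, 17)
w2 = Pw1 = (4·22 + 4·11 + 6·17; 1·22 + 4·11 + 1·17; 2·22 + 5·11 + 3·17) = (234, 83, 150)
Ratio at component: 234 / 22 = 10.6364

10.6364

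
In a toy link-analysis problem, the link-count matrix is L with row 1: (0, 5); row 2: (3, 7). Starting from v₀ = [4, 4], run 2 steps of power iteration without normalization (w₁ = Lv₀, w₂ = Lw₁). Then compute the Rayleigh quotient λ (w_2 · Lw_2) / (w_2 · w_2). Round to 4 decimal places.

8.6967

w1 = Lv₀ = (20, 40)
w2 = Lw1 = (200, 340)
Lw2 = (1700, 2980)
w2·Lw2 = 200·1700 + 340·2980 = 1353200; w2·w2 = 200·200 + 340·340 = 155600
λ ≈ 1353200/155600 = 8.6967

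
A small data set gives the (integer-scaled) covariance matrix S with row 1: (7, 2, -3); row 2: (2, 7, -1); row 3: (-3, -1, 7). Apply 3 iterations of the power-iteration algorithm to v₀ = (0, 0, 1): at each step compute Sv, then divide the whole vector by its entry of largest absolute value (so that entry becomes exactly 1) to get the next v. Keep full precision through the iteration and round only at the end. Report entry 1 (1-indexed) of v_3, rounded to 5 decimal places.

-0.92920

Sv0 = (-3.000000, -1.000000, 7.000000); divide by 7.000000 → v1 = (-0.428571, -0.142857, 1.000000)
Sv1 = (-6.285714, -2.857143, 8.428571); divide by 8.428571 → v2 = (-0.745763, -0.338983, 1.000000)
Sv2 = (-8.898305, -4.864407, 9.576271); divide by 9.576271 → v3 = (-0.929204, -0.507965, 1.000000)
Requested entry of v3: -525/565 = -0.92920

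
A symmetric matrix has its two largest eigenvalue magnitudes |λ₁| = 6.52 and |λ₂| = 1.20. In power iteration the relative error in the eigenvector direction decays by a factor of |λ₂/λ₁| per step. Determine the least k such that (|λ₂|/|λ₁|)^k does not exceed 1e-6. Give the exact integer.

9

|λ₂/λ₁| = 1.20/6.52 = 0.18405
Need k ≥ ln(1e-6) / ln(0.18405) = -13.8155 / -1.6926 ≈ 8.163
Smallest integer k satisfying the bound: 9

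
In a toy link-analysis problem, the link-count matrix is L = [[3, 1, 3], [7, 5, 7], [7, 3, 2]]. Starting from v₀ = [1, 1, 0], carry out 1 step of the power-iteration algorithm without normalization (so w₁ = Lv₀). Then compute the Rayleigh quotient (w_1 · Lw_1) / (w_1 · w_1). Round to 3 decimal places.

λ ≈ 11.354

w1 = Lv₀ = (4, 12, 10)
Lw1 = (54, 158, 84)
w1·Lw1 = 4·54 + 12·158 + 10·84 = 2952; w1·w1 = 4·4 + 12·12 + 10·10 = 260
λ ≈ 2952/260 = 11.354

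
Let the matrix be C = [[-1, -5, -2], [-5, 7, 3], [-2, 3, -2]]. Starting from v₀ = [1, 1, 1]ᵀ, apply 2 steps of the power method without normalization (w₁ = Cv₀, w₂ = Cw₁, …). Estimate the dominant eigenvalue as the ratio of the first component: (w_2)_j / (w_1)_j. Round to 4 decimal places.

w1 = Cv₀ = (-8, 5, -1)
w2 = Cw1 = (-15, 72, 33)
Ratio at component: -15 / -8 = 1.8750

λ ≈ 1.8750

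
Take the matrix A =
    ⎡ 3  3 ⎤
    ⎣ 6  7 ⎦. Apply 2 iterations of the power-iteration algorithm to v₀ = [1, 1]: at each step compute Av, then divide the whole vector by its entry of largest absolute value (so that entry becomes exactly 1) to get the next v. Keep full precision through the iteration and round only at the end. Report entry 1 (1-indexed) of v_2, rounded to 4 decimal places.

0.4488

Av0 = (6.00000, 13.00000); divide by 13.00000 → v1 = (0.46154, 1.00000)
Av1 = (4.38462, 9.76923); divide by 9.76923 → v2 = (0.44882, 1.00000)
Requested entry of v2: 57/127 = 0.4488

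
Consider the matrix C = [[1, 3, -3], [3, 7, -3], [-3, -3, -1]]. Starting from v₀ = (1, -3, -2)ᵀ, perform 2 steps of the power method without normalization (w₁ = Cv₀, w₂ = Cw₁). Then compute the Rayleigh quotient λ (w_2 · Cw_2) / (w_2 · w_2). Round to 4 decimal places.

9.5561

w1 = Cv₀ = (-2, -12, 8)
w2 = Cw1 = (-62, -114, 34)
Cw2 = (-506, -1086, 494)
w2·Cw2 = (-62)·(-506) + (-114)·(-1086) + 34·494 = 171972; w2·w2 = (-62)·(-62) + (-114)·(-114) + 34·34 = 17996
λ ≈ 171972/17996 = 9.5561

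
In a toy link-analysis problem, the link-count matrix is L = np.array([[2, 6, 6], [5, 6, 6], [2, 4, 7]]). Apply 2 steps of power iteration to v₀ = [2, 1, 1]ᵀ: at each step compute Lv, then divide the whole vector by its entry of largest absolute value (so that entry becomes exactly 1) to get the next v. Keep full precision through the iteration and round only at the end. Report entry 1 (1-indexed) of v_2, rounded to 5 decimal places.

Lv0 = (16.000000, 22.000000, 15.000000); divide by 22.000000 → v1 = (0.727273, 1.000000, 0.681818)
Lv1 = (11.545455, 13.727273, 10.227273); divide by 13.727273 → v2 = (0.841060, 1.000000, 0.745033)
Requested entry of v2: 254/302 = 0.84106

0.84106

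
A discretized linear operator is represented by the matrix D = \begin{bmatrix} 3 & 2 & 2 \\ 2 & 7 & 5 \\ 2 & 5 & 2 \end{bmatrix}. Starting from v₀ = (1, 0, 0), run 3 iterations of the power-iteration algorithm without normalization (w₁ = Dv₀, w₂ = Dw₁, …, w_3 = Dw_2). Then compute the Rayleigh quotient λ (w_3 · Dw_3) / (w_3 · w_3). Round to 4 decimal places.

11.0329

w1 = Dv₀ = (3·1 + 2·0 + 2·0; 2·1 + 7·0 + 5·0; 2·1 + 5·0 + 2·0) = (3, 2, 2)
w2 = Dw1 = (3·3 + 2·2 + 2·2; 2·3 + 7·2 + 5·2; 2·3 + 5·2 + 2·2) = (17, 30, 20)
w3 = Dw2 = (151, 344, 224)
Dw3 = (1589, 3830, 2470)
w3·Dw3 = 151·1589 + 344·3830 + 224·2470 = 2110739; w3·w3 = 151·151 + 344·344 + 224·224 = 191313
λ ≈ 2110739/191313 = 11.0329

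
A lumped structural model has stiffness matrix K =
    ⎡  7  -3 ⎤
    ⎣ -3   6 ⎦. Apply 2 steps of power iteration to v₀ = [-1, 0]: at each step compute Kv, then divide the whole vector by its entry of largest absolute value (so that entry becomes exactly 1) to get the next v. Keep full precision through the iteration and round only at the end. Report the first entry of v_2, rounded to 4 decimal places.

1.0000

Kv0 = (-7.00000, 3.00000); divide by -7.00000 → v1 = (1.00000, -0.42857)
Kv1 = (8.28571, -5.57143); divide by 8.28571 → v2 = (1.00000, -0.67241)
Requested entry of v2: -58/-58 = 1.0000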